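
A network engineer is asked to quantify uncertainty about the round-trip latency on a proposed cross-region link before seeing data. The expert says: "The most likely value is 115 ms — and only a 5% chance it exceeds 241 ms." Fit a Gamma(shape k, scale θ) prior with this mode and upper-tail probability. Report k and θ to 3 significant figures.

Gamma(k,θ) with k>1 has mode (k−1)θ, so θ = 115/(k−1).
Need P(X < 241) = 0.95 with θ tied to k this way. Start at k = 2, θ = 115: P(X<241) ≈ 0.619.
Too low — raise k to concentrate. Iterating converges to k ≈ 6.05.
Then θ = 115/(6.05−1) ≈ 22.8.

k ≈ 6.05, θ ≈ 22.8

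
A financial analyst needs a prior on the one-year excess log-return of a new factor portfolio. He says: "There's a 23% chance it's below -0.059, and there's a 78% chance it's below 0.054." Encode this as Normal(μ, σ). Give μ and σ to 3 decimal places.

μ = -0.004, σ = 0.075

The p-quantile of Normal(μ,σ) is μ + z_p·σ, with z_{0.23} = -0.7388 and z_{0.78} = 0.7722.
Eliminate σ: μ = (z₂·x₁ − z₁·x₂)/(z₂ − z₁) = (0.7722·-0.059 − (-0.7388)·0.054)/1.511 = -0.004.
Then σ = (x₂ − x₁)/(z₂ − z₁) = (0.054 − -0.059)/1.511 = 0.075.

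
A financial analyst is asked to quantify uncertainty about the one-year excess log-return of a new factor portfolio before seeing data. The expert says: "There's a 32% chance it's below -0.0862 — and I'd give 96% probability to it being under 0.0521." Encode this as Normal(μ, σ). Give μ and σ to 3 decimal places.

For Normal(μ,σ), the p-quantile is μ + z_p·σ. Here z_{0.32} = -0.4677, z_{0.96} = 1.751.
So -0.0862 = μ − 0.4677σ and 0.0521 = μ + 1.751σ.
Subtracting: σ = (0.0521 − -0.0862)/(1.751 − (-0.4677)) = 0.062.
Then μ = -0.0862 − (-0.4677)·0.062 = -0.057.

μ = -0.057, σ = 0.062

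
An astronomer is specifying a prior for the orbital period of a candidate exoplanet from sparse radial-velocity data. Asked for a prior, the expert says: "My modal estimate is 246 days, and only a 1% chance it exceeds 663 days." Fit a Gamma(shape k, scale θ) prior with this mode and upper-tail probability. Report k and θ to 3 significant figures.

Gamma(k,θ) with k>1 has mode (k−1)θ, so θ = 246/(k−1).
Need P(X < 663) = 0.99 with θ tied to k this way. Start at k = 2, θ = 246: P(X<663) ≈ 0.750.
Too low — raise k to concentrate. Iterating converges to k ≈ 5.7.
Then θ = 246/(5.7−1) ≈ 52.4.

k ≈ 5.7, θ ≈ 52.4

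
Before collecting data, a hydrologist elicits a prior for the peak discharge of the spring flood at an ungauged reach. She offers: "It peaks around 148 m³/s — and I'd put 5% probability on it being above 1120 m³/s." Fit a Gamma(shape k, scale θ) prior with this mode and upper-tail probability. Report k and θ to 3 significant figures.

k ≈ 1.52, θ ≈ 284

Gamma(k,θ) with k>1 has mode (k−1)θ, so θ = 148/(k−1).
Need P(X < 1120) = 0.95 with θ tied to k this way. Start at k = 2, θ = 148: P(X<1120) ≈ 0.996.
Too high — lower k to spread out. Iterating converges to k ≈ 1.52.
Then θ = 148/(1.52−1) ≈ 284.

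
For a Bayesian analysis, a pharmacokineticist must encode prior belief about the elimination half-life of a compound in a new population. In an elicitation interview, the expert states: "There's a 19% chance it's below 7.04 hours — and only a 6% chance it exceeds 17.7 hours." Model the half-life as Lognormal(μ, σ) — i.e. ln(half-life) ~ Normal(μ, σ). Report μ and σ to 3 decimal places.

If T ~ Lognormal(μ,σ) then ln T ~ Normal(μ,σ), so the p-quantile of ln T is μ + z_p·σ.
ln(7.04) = 1.952 and ln(17.7) = 2.874; z_{0.19} = -0.8779, z_{0.94} = 1.555.
σ = (2.874 − 1.952)/(1.555 − (-0.8779)) = 0.379.
μ = 1.952 − (-0.8779)·0.379 = 2.284.

μ ≈ 2.284, σ ≈ 0.379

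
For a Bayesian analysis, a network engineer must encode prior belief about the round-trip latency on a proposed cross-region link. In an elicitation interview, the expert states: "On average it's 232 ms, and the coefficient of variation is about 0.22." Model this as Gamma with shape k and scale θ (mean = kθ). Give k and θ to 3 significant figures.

k ≈ 20.7, θ ≈ 11.2

For Gamma(k, scale θ): mean = kθ, variance = kθ², so CV = 1/√k.
CV = 0.22, hence k = 1/CV² = 20.7.
Then θ = mean/k = 232/20.7 = 11.2.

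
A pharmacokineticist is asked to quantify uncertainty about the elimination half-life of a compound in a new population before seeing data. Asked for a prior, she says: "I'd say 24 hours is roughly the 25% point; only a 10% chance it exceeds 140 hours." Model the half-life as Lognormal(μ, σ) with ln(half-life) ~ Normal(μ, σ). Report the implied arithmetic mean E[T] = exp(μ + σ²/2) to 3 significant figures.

E[T] ≈ 66.2 hours

If T ~ Lognormal(μ,σ) then ln T ~ Normal(μ,σ), so the p-quantile of ln T is μ + z_p·σ.
ln(24) = 3.178 and ln(140) = 4.942; z_{0.25} = -0.6745, z_{0.9} = 1.282.
σ = (4.942 − 3.178)/(1.282 − (-0.6745)) = 0.902.
μ = 3.178 − (-0.6745)·0.902 = 3.786.
E[T] = exp(μ + σ²/2) = exp(3.786 + 0.4065) = 66.2 hours.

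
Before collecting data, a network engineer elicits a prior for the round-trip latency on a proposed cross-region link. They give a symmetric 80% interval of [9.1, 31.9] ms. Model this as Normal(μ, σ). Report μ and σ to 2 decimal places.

μ = 20.50, σ = 8.90

A symmetric 80% interval runs μ ± z·σ with z = 1.282.
Half-width = 11.4, so σ = 11.4/1.282 = 8.90.
μ is the interval midpoint, 20.50.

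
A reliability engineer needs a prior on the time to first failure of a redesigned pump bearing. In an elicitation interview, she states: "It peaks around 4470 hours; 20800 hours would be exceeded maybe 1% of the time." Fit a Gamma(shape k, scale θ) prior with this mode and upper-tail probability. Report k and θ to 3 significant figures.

Gamma(k,θ) with k>1 has mode (k−1)θ, so θ = 4470/(k−1).
Need P(X < 20800) = 0.99 with θ tied to k this way. Start at k = 2, θ = 4470: P(X<20800) ≈ 0.946.
Too low — raise k to concentrate. Iterating converges to k ≈ 2.69.
Then θ = 4470/(2.69−1) ≈ 2640.

k ≈ 2.69, θ ≈ 2640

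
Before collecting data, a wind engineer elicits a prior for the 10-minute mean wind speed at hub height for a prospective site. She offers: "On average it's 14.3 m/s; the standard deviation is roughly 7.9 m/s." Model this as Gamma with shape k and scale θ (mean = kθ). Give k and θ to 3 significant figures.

For Gamma(k, scale θ): mean = kθ, variance = kθ², so CV = 1/√k.
CV = SD/mean = 7.9/14.3 = 0.5524, hence k = 1/CV² = 3.28.
Then θ = mean/k = 14.3/3.28 = 4.36.

k ≈ 3.28, θ ≈ 4.36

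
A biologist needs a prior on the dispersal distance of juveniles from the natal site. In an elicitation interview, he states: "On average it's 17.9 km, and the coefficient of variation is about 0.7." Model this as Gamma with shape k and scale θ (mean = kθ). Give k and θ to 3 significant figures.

k ≈ 2.04, θ ≈ 8.77

For Gamma(k, scale θ): mean = kθ, variance = kθ², so CV = 1/√k.
CV = 0.7, hence k = 1/CV² = 2.04.
Then θ = mean/k = 17.9/2.04 = 8.77.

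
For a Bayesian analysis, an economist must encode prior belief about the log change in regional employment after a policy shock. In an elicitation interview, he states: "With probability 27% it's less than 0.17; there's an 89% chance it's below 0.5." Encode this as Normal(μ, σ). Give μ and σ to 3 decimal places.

μ = 0.280, σ = 0.179

The p-quantile of Normal(μ,σ) is μ + z_p·σ, with z_{0.27} = -0.6128 and z_{0.89} = 1.227.
Eliminate σ: μ = (z₂·x₁ − z₁·x₂)/(z₂ − z₁) = (1.227·0.17 − (-0.6128)·0.5)/1.839 = 0.280.
Then σ = (x₂ − x₁)/(z₂ − z₁) = (0.5 − 0.17)/1.839 = 0.179.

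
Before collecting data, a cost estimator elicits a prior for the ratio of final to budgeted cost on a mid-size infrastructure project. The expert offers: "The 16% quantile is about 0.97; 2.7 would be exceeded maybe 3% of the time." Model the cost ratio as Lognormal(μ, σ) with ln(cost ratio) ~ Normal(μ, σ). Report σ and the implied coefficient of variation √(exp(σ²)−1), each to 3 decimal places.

If T ~ Lognormal(μ,σ) then ln T ~ Normal(μ,σ), so the p-quantile of ln T is μ + z_p·σ.
ln(0.97) = -0.03046 and ln(2.7) = 0.9933; z_{0.16} = -0.9945, z_{0.97} = 1.881.
σ = (0.9933 − -0.03046)/(1.881 − (-0.9945)) = 0.356.
μ = -0.03046 − (-0.9945)·0.356 = 0.324.
CV = √(exp(σ²)−1) = √(exp(0.1268)−1) = 0.368.

σ ≈ 0.356, CV ≈ 0.368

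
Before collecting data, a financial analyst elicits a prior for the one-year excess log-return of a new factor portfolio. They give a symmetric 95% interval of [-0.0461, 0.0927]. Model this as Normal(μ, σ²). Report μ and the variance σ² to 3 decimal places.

μ = 0.023, σ² = 0.001

A symmetric 95% interval runs μ ± z·σ with z = 1.96.
Half-width = 0.0694, so σ = 0.0694/1.96 = 0.0354 and σ² = 0.001.
μ is the interval midpoint, 0.023.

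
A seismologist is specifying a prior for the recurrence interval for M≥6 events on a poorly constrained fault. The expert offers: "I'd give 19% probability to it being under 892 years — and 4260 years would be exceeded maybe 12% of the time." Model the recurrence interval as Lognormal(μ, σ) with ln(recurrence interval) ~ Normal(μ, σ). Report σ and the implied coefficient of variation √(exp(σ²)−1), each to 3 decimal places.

σ ≈ 0.762, CV ≈ 0.887

If T ~ Lognormal(μ,σ) then ln T ~ Normal(μ,σ), so the p-quantile of ln T is μ + z_p·σ.
ln(892) = 6.793 and ln(4260) = 8.357; z_{0.19} = -0.8779, z_{0.88} = 1.175.
σ = (8.357 − 6.793)/(1.175 − (-0.8779)) = 0.762.
μ = 6.793 − (-0.8779)·0.762 = 7.462.
CV = √(exp(σ²)−1) = √(exp(0.5801)−1) = 0.887.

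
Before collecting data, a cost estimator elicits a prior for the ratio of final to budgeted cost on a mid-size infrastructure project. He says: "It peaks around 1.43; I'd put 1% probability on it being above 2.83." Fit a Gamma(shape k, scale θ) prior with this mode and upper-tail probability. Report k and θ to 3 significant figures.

k ≈ 11.6, θ ≈ 0.135

Gamma(k,θ) with k>1 has mode (k−1)θ, so θ = 1.43/(k−1).
Need P(X < 2.83) = 0.99 with θ tied to k this way. Start at k = 2, θ = 1.43: P(X<2.83) ≈ 0.588.
Too low — raise k to concentrate. Iterating converges to k ≈ 11.6.
Then θ = 1.43/(11.6−1) ≈ 0.135.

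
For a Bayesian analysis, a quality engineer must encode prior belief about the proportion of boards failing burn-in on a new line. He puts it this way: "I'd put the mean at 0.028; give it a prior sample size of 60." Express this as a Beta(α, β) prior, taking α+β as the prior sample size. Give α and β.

Under the effective-sample-size interpretation, Beta(α, β) has prior mean α/(α+β) and prior sample size α+β.
So α+β = 60 and α/(α+β) = 0.028, giving α = 0.028·60 = 1.68 and β = 60 − 1.68 = 58.32.

α = 1.68, β = 58.32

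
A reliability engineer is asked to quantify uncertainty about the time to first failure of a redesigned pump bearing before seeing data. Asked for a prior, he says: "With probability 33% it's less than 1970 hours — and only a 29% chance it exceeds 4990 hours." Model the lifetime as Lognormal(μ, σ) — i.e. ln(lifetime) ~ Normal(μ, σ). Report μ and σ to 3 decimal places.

If T ~ Lognormal(μ,σ) then ln T ~ Normal(μ,σ), so the p-quantile of ln T is μ + z_p·σ.
ln(1970) = 7.586 and ln(4990) = 8.515; z_{0.33} = -0.4399, z_{0.71} = 0.5534.
σ = (8.515 − 7.586)/(0.5534 − (-0.4399)) = 0.936.
μ = 7.586 − (-0.4399)·0.936 = 7.997.

μ ≈ 7.997, σ ≈ 0.936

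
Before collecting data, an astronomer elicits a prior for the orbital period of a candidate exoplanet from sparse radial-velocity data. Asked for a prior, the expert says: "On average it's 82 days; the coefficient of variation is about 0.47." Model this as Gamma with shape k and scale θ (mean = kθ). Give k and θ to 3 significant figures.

k ≈ 4.53, θ ≈ 18.1

For Gamma(k, scale θ): mean = kθ, variance = kθ², so CV = 1/√k.
CV = 0.47, hence k = 1/CV² = 4.53.
Then θ = mean/k = 82/4.53 = 18.1.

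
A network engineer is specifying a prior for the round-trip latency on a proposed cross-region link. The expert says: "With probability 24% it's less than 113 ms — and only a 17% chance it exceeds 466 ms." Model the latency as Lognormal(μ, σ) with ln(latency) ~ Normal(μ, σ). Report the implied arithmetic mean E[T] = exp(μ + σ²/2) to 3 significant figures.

If T ~ Lognormal(μ,σ) then ln T ~ Normal(μ,σ), so the p-quantile of ln T is μ + z_p·σ.
ln(113) = 4.727 and ln(466) = 6.144; z_{0.24} = -0.7063, z_{0.83} = 0.9542.
σ = (6.144 − 4.727)/(0.9542 − (-0.7063)) = 0.853.
μ = 4.727 − (-0.7063)·0.853 = 5.330.
E[T] = exp(μ + σ²/2) = exp(5.330 + 0.3640) = 297 ms.

E[T] ≈ 297 ms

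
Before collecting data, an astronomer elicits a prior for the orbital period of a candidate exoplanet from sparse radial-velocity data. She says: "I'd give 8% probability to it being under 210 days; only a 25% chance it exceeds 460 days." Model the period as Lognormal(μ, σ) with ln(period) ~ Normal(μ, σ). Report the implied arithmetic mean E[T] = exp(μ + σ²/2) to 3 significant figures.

E[T] ≈ 383 days

If T ~ Lognormal(μ,σ) then ln T ~ Normal(μ,σ), so the p-quantile of ln T is μ + z_p·σ.
ln(210) = 5.347 and ln(460) = 6.131; z_{0.08} = -1.405, z_{0.75} = 0.6745.
σ = (6.131 − 5.347)/(0.6745 − (-1.405)) = 0.377.
μ = 5.347 − (-1.405)·0.377 = 5.877.
E[T] = exp(μ + σ²/2) = exp(5.877 + 0.0711) = 383 days.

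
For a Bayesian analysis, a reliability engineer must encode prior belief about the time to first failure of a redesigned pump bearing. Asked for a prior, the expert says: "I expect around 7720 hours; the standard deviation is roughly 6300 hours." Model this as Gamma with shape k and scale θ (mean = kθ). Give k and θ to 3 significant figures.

For Gamma(k, scale θ): mean = kθ, variance = kθ², so CV = 1/√k.
CV = SD/mean = 6300/7720 = 0.8161, hence k = 1/CV² = 1.5.
Then θ = mean/k = 7720/1.5 = 5140.

k ≈ 1.5, θ ≈ 5140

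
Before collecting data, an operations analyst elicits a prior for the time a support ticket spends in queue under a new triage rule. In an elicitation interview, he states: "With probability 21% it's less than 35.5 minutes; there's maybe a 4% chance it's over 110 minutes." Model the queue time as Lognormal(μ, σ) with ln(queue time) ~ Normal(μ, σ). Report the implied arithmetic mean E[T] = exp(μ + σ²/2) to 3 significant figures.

E[T] ≈ 55.9 minutes

If T ~ Lognormal(μ,σ) then ln T ~ Normal(μ,σ), so the p-quantile of ln T is μ + z_p·σ.
ln(35.5) = 3.57 and ln(110) = 4.7; z_{0.21} = -0.8064, z_{0.96} = 1.751.
σ = (4.7 − 3.57)/(1.751 − (-0.8064)) = 0.442.
μ = 3.57 − (-0.8064)·0.442 = 3.926.
E[T] = exp(μ + σ²/2) = exp(3.926 + 0.0978) = 55.9 minutes.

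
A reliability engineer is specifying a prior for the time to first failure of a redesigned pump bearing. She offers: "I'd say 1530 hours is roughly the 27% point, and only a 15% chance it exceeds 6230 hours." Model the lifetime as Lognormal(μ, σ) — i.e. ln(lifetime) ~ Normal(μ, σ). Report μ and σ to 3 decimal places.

μ ≈ 7.855, σ ≈ 0.851

If T ~ Lognormal(μ,σ) then ln T ~ Normal(μ,σ), so the p-quantile of ln T is μ + z_p·σ.
ln(1530) = 7.333 and ln(6230) = 8.737; z_{0.27} = -0.6128, z_{0.85} = 1.036.
σ = (8.737 − 7.333)/(1.036 − (-0.6128)) = 0.851.
μ = 7.333 − (-0.6128)·0.851 = 7.855.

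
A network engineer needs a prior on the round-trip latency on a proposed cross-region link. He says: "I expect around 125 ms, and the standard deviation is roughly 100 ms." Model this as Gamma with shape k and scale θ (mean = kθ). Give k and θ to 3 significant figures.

For Gamma(k, scale θ): mean = kθ, variance = kθ², so CV = 1/√k.
CV = SD/mean = 100/125 = 0.8, hence k = 1/CV² = 1.56.
Then θ = mean/k = 125/1.56 = 80.

k ≈ 1.56, θ ≈ 80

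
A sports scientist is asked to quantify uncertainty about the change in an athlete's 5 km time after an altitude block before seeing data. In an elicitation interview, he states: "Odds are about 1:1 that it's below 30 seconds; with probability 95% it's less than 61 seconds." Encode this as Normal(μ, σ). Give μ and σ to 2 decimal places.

For Normal(μ,σ), the p-quantile is μ + z_p·σ. Here z_{0.5} = 0, z_{0.95} = 1.645.
So 30 = μ + 0σ and 61 = μ + 1.645σ.
Subtracting: σ = (61 − 30)/(1.645 − (0)) = 18.85.
Then μ = 30 − (0)·18.85 = 30.00.

μ = 30.00, σ = 18.85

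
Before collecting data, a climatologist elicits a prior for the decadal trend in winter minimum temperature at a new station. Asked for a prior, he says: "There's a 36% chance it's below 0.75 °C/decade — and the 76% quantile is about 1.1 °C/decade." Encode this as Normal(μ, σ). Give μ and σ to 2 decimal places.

μ = 0.87, σ = 0.33

The p-quantile of Normal(μ,σ) is μ + z_p·σ, with z_{0.36} = -0.3585 and z_{0.76} = 0.7063.
Eliminate σ: μ = (z₂·x₁ − z₁·x₂)/(z₂ − z₁) = (0.7063·0.75 − (-0.3585)·1.1)/1.065 = 0.87.
Then σ = (x₂ − x₁)/(z₂ − z₁) = (1.1 − 0.75)/1.065 = 0.33.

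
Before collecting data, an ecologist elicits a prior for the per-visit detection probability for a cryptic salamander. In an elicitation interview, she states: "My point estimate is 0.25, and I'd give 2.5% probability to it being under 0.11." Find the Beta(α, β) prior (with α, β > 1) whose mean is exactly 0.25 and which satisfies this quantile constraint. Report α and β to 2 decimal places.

α ≈ 6.86, β ≈ 20.58

With mean 0.25 fixed, write α = 0.25s, β = 0.75s where s = α+β.
Need P(θ < 0.11) = 0.025 under Beta(0.25s, 0.75s). Normal approximation: (q−m)/√(m(1−m)/s) ≈ z_{0.025} = -1.96, so s ≈ 0.25·0.75·(-1.96)²/(0.11−0.25)² = 36.7.
At s = 36.7: P(θ<0.11) ≈ 0.011. Adjusting to match 0.025 gives s ≈ 27.44.
So α = 0.25·27.44 ≈ 6.86, β = 0.75·27.44 ≈ 20.58.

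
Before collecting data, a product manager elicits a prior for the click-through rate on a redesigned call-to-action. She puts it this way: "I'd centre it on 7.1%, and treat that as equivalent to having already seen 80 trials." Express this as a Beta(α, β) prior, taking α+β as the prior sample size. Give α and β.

Under the effective-sample-size interpretation, Beta(α, β) has prior mean α/(α+β) and prior sample size α+β.
So α+β = 80 and α/(α+β) = 0.071, giving α = 0.071·80 = 5.68 and β = 80 − 5.68 = 74.32.

α = 5.68, β = 74.32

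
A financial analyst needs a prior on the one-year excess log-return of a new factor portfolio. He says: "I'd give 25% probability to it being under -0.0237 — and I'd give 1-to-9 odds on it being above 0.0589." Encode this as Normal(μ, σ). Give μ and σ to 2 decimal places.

μ = 0.00, σ = 0.04

The p-quantile of Normal(μ,σ) is μ + z_p·σ, with z_{0.25} = -0.6745 and z_{0.9} = 1.282.
Eliminate σ: μ = (z₂·x₁ − z₁·x₂)/(z₂ − z₁) = (1.282·-0.0237 − (-0.6745)·0.0589)/1.956 = 0.00.
Then σ = (x₂ − x₁)/(z₂ − z₁) = (0.0589 − -0.0237)/1.956 = 0.04.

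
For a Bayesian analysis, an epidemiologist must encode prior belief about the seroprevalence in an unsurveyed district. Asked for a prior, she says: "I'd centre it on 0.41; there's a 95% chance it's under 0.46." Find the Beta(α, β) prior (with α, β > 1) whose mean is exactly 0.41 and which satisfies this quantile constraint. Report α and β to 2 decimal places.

α ≈ 108.65, β ≈ 156.35

With mean 0.41 fixed, write α = 0.41s, β = 0.59s where s = α+β.
Need P(θ < 0.46) = 0.95 under Beta(0.41s, 0.59s). Normal approximation: (q−m)/√(m(1−m)/s) ≈ z_{0.95} = 1.64, so s ≈ 0.41·0.59·(1.64)²/(0.46−0.41)² = 261.8.
At s = 261.8: P(θ<0.46) ≈ 0.949. Adjusting to match 0.95 gives s ≈ 265.00.
So α = 0.41·265.00 ≈ 108.65, β = 0.59·265.00 ≈ 156.35.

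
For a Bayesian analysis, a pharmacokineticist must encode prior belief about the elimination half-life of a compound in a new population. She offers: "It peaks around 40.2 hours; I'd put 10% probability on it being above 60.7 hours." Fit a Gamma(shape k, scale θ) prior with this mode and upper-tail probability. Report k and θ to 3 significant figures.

k ≈ 12, θ ≈ 3.67

Gamma(k,θ) with k>1 has mode (k−1)θ, so θ = 40.2/(k−1).
Need P(X < 60.7) = 0.9 with θ tied to k this way. Start at k = 2, θ = 40.2: P(X<60.7) ≈ 0.445.
Too low — raise k to concentrate. Iterating converges to k ≈ 12.
Then θ = 40.2/(12−1) ≈ 3.67.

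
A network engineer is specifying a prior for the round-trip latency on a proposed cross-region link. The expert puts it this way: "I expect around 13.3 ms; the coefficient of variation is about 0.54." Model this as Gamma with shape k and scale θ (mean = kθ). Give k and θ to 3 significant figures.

k ≈ 3.43, θ ≈ 3.88

For Gamma(k, scale θ): mean = kθ, variance = kθ², so CV = 1/√k.
CV = 0.54, hence k = 1/CV² = 3.43.
Then θ = mean/k = 13.3/3.43 = 3.88.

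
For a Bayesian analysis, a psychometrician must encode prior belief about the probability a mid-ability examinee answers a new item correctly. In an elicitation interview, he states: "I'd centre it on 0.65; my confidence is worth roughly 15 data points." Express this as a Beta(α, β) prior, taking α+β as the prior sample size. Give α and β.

Under the effective-sample-size interpretation, Beta(α, β) has prior mean α/(α+β) and prior sample size α+β.
So α+β = 15 and α/(α+β) = 0.65, giving α = 0.65·15 = 9.75 and β = 15 − 9.75 = 5.25.

α = 9.75, β = 5.25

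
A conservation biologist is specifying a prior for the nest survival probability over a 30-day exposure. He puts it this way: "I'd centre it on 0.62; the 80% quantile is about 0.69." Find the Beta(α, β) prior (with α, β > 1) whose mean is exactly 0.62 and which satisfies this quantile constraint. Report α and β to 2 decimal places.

With mean 0.62 fixed, write α = 0.62s, β = 0.38s where s = α+β.
Need P(θ < 0.69) = 0.8 under Beta(0.62s, 0.38s). Normal approximation: (q−m)/√(m(1−m)/s) ≈ z_{0.8} = 0.842, so s ≈ 0.62·0.38·(0.842)²/(0.69−0.62)² = 34.1.
At s = 34.1: P(θ<0.69) ≈ 0.797. Adjusting to match 0.8 gives s ≈ 34.75.
So α = 0.62·34.75 ≈ 21.54, β = 0.38·34.75 ≈ 13.20.

α ≈ 21.54, β ≈ 13.20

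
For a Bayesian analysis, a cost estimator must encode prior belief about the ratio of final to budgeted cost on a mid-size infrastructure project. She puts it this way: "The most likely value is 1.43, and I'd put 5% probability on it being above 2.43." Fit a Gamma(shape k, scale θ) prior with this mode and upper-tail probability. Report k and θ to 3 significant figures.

Gamma(k,θ) with k>1 has mode (k−1)θ, so θ = 1.43/(k−1).
Need P(X < 2.43) = 0.95 with θ tied to k this way. Start at k = 2, θ = 1.43: P(X<2.43) ≈ 0.507.
Too low — raise k to concentrate. Iterating converges to k ≈ 10.9.
Then θ = 1.43/(10.9−1) ≈ 0.144.

k ≈ 10.9, θ ≈ 0.144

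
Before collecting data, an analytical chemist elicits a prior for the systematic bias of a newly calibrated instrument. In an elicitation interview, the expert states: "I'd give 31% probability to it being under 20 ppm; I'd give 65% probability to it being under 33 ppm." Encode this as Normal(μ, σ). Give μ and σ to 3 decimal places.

μ = 27.315, σ = 14.753

For Normal(μ,σ), the p-quantile is μ + z_p·σ. Here z_{0.31} = -0.4959, z_{0.65} = 0.3853.
So 20 = μ − 0.4959σ and 33 = μ + 0.3853σ.
Subtracting: σ = (33 − 20)/(0.3853 − (-0.4959)) = 14.753.
Then μ = 20 − (-0.4959)·14.753 = 27.315.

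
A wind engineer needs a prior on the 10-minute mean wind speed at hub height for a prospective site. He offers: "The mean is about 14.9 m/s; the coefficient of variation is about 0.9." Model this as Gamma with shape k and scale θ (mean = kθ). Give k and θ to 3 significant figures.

For Gamma(k, scale θ): mean = kθ, variance = kθ², so CV = 1/√k.
CV = 0.9, hence k = 1/CV² = 1.23.
Then θ = mean/k = 14.9/1.23 = 12.1.

k ≈ 1.23, θ ≈ 12.1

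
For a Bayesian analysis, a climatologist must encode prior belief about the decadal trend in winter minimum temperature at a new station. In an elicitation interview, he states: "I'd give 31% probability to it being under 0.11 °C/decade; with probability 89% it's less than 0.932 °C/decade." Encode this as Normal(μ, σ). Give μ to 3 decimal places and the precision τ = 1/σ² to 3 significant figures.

μ = 0.347, τ = 4.39

The p-quantile of Normal(μ,σ) is μ + z_p·σ, with z_{0.31} = -0.4959 and z_{0.89} = 1.227.
Eliminate σ: μ = (z₂·x₁ − z₁·x₂)/(z₂ − z₁) = (1.227·0.11 − (-0.4959)·0.932)/1.722 = 0.347.
Then σ = (x₂ − x₁)/(z₂ − z₁) = (0.932 − 0.11)/1.722 = 0.477.
Precision τ = 1/σ² = 1/0.4772² = 4.39.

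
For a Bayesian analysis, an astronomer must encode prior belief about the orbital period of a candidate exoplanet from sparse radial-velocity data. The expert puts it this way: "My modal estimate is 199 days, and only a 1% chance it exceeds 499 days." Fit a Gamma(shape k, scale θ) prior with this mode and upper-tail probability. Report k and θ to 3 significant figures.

k ≈ 6.55, θ ≈ 35.9

Gamma(k,θ) with k>1 has mode (k−1)θ, so θ = 199/(k−1).
Need P(X < 499) = 0.99 with θ tied to k this way. Start at k = 2, θ = 199: P(X<499) ≈ 0.714.
Too low — raise k to concentrate. Iterating converges to k ≈ 6.55.
Then θ = 199/(6.55−1) ≈ 35.9.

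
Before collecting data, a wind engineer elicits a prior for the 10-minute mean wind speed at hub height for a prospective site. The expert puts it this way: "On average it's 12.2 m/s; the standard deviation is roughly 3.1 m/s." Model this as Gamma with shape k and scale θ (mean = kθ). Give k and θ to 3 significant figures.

For Gamma(k, scale θ): mean = kθ, variance = kθ², so CV = 1/√k.
CV = SD/mean = 3.1/12.2 = 0.2541, hence k = 1/CV² = 15.5.
Then θ = mean/k = 12.2/15.5 = 0.788.

k ≈ 15.5, θ ≈ 0.788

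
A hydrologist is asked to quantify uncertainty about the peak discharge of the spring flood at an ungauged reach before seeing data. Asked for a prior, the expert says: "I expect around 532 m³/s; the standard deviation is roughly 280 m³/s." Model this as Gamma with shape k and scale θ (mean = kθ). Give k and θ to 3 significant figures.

For Gamma(k, scale θ): mean = kθ, variance = kθ², so CV = 1/√k.
CV = SD/mean = 280/532 = 0.5263, hence k = 1/CV² = 3.61.
Then θ = mean/k = 532/3.61 = 147.

k ≈ 3.61, θ ≈ 147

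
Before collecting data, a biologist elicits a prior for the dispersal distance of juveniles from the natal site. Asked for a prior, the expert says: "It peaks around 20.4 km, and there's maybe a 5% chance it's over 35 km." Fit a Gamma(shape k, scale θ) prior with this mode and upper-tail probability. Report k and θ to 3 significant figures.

k ≈ 10.6, θ ≈ 2.13

Gamma(k,θ) with k>1 has mode (k−1)θ, so θ = 20.4/(k−1).
Need P(X < 35) = 0.95 with θ tied to k this way. Start at k = 2, θ = 20.4: P(X<35) ≈ 0.512.
Too low — raise k to concentrate. Iterating converges to k ≈ 10.6.
Then θ = 20.4/(10.6−1) ≈ 2.13.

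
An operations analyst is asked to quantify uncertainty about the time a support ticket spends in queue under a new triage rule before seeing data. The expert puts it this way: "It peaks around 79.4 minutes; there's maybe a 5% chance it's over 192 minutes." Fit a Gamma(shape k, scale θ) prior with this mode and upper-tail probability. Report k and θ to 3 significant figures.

k ≈ 4.5, θ ≈ 22.7

Gamma(k,θ) with k>1 has mode (k−1)θ, so θ = 79.4/(k−1).
Need P(X < 192) = 0.95 with θ tied to k this way. Start at k = 2, θ = 79.4: P(X<192) ≈ 0.695.
Too low — raise k to concentrate. Iterating converges to k ≈ 4.5.
Then θ = 79.4/(4.5−1) ≈ 22.7.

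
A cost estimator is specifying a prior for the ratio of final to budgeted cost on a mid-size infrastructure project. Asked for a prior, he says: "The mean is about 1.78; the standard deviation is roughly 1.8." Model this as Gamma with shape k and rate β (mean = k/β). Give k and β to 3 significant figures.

For Gamma(k, rate β): mean = k/β, variance = k/β², so CV = 1/√k.
CV = SD/mean = 1.8/1.78 = 1.011, hence k = 1/CV² = 0.978.
Then β = k/mean = 0.978/1.78 = 0.549.

k ≈ 0.978, β ≈ 0.549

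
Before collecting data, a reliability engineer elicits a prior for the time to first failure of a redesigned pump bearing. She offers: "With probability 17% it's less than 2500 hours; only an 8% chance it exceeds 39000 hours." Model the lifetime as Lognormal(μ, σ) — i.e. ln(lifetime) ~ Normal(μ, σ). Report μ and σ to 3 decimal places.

If T ~ Lognormal(μ,σ) then ln T ~ Normal(μ,σ), so the p-quantile of ln T is μ + z_p·σ.
ln(2500) = 7.824 and ln(39000) = 10.57; z_{0.17} = -0.9542, z_{0.92} = 1.405.
σ = (10.57 − 7.824)/(1.405 − (-0.9542)) = 1.164.
μ = 7.824 − (-0.9542)·1.164 = 8.935.

μ ≈ 8.935, σ ≈ 1.164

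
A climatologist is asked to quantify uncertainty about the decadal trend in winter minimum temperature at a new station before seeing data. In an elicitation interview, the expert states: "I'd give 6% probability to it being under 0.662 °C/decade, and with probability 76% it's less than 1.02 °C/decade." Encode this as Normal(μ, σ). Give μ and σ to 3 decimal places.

For Normal(μ,σ), the p-quantile is μ + z_p·σ. Here z_{0.06} = -1.555, z_{0.76} = 0.7063.
So 0.662 = μ − 1.555σ and 1.02 = μ + 0.7063σ.
Subtracting: σ = (1.02 − 0.662)/(0.7063 − (-1.555)) = 0.158.
Then μ = 0.662 − (-1.555)·0.158 = 0.908.

μ = 0.908, σ = 0.158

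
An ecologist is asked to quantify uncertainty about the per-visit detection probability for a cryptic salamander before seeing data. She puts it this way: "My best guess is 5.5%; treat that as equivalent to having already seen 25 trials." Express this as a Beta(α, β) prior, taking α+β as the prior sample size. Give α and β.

Under the effective-sample-size interpretation, Beta(α, β) has prior mean α/(α+β) and prior sample size α+β.
So α+β = 25 and α/(α+β) = 0.055, giving α = 0.055·25 = 1.375 and β = 25 − 1.375 = 23.625.

α = 1.375, β = 23.625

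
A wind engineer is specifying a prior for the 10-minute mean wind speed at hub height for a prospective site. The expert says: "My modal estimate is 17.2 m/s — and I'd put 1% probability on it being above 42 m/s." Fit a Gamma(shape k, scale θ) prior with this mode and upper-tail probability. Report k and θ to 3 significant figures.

k ≈ 6.92, θ ≈ 2.91

Gamma(k,θ) with k>1 has mode (k−1)θ, so θ = 17.2/(k−1).
Need P(X < 42) = 0.99 with θ tied to k this way. Start at k = 2, θ = 17.2: P(X<42) ≈ 0.701.
Too low — raise k to concentrate. Iterating converges to k ≈ 6.92.
Then θ = 17.2/(6.92−1) ≈ 2.91.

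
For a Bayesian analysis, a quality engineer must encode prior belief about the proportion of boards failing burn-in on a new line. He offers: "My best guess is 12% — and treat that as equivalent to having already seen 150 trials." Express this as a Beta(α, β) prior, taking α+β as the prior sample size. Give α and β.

Under the effective-sample-size interpretation, Beta(α, β) has prior mean α/(α+β) and prior sample size α+β.
So α+β = 150 and α/(α+β) = 0.12, giving α = 0.12·150 = 18 and β = 150 − 18 = 132.

α = 18, β = 132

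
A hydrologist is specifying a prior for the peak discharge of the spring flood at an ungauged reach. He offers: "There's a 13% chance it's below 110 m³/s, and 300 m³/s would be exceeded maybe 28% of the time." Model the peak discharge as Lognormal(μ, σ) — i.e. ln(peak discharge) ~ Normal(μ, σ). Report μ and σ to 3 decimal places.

μ ≈ 5.362, σ ≈ 0.587

If T ~ Lognormal(μ,σ) then ln T ~ Normal(μ,σ), so the p-quantile of ln T is μ + z_p·σ.
ln(110) = 4.7 and ln(300) = 5.704; z_{0.13} = -1.126, z_{0.72} = 0.5828.
σ = (5.704 − 4.7)/(0.5828 − (-1.126)) = 0.587.
μ = 4.7 − (-1.126)·0.587 = 5.362.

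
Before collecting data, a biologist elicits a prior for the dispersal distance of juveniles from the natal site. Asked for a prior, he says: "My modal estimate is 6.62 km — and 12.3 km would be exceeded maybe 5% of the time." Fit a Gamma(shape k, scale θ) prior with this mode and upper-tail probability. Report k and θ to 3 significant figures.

Gamma(k,θ) with k>1 has mode (k−1)θ, so θ = 6.62/(k−1).
Need P(X < 12.3) = 0.95 with θ tied to k this way. Start at k = 2, θ = 6.62: P(X<12.3) ≈ 0.554.
Too low — raise k to concentrate. Iterating converges to k ≈ 8.25.
Then θ = 6.62/(8.25−1) ≈ 0.913.

k ≈ 8.25, θ ≈ 0.913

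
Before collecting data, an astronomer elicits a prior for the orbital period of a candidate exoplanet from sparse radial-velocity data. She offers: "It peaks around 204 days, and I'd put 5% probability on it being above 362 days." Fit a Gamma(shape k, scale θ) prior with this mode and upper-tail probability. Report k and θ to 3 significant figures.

k ≈ 9.48, θ ≈ 24.1

Gamma(k,θ) with k>1 has mode (k−1)θ, so θ = 204/(k−1).
Need P(X < 362) = 0.95 with θ tied to k this way. Start at k = 2, θ = 204: P(X<362) ≈ 0.530.
Too low — raise k to concentrate. Iterating converges to k ≈ 9.48.
Then θ = 204/(9.48−1) ≈ 24.1.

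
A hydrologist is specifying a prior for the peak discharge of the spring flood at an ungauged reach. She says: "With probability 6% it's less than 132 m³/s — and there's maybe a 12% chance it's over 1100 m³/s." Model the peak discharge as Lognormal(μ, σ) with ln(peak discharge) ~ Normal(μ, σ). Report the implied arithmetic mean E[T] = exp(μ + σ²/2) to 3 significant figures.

If T ~ Lognormal(μ,σ) then ln T ~ Normal(μ,σ), so the p-quantile of ln T is μ + z_p·σ.
ln(132) = 4.883 and ln(1100) = 7.003; z_{0.06} = -1.555, z_{0.88} = 1.175.
σ = (7.003 − 4.883)/(1.175 − (-1.555)) = 0.777.
μ = 4.883 − (-1.555)·0.777 = 6.090.
E[T] = exp(μ + σ²/2) = exp(6.090 + 0.3016) = 597 m³/s.

E[T] ≈ 597 m³/s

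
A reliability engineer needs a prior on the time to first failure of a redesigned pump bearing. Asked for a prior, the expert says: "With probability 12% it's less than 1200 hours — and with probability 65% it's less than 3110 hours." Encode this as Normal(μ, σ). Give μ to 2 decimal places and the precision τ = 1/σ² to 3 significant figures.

The p-quantile of Normal(μ,σ) is μ + z_p·σ, with z_{0.12} = -1.175 and z_{0.65} = 0.3853.
Eliminate σ: μ = (z₂·x₁ − z₁·x₂)/(z₂ − z₁) = (0.3853·1200 − (-1.175)·3110)/1.56 = 2638.32.
Then σ = (x₂ − x₁)/(z₂ − z₁) = (3110 − 1200)/1.56 = 1224.12.
Precision τ = 1/σ² = 1/1224² = 6.67e-07.

μ = 2638.32, τ = 6.67e-07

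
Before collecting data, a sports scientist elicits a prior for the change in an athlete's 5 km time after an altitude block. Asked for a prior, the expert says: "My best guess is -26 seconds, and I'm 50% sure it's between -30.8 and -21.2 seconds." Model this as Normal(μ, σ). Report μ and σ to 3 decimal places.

A symmetric 50% interval runs μ ± z·σ with z = 0.6745.
Half-width = 4.8, so σ = 4.8/0.6745 = 7.116.
μ is the stated best guess, -26.000.

μ = -26.000, σ = 7.116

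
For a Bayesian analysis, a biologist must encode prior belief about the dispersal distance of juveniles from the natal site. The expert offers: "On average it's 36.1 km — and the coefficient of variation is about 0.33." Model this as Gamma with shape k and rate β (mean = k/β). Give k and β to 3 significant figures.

k ≈ 9.18, β ≈ 0.254

For Gamma(k, rate β): mean = k/β, variance = k/β², so CV = 1/√k.
CV = 0.33, hence k = 1/CV² = 9.18.
Then β = k/mean = 9.18/36.1 = 0.254.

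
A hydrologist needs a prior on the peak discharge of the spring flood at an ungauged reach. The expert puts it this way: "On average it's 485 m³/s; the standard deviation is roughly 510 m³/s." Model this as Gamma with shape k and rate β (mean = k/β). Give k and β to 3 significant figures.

k ≈ 0.904, β ≈ 0.00186

For Gamma(k, rate β): mean = k/β, variance = k/β², so CV = 1/√k.
CV = SD/mean = 510/485 = 1.052, hence k = 1/CV² = 0.904.
Then β = k/mean = 0.904/485 = 0.00186.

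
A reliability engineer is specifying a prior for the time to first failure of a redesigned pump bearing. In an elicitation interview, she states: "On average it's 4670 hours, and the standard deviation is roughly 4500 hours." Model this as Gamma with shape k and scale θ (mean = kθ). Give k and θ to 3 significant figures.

k ≈ 1.08, θ ≈ 4340

For Gamma(k, scale θ): mean = kθ, variance = kθ², so CV = 1/√k.
CV = SD/mean = 4500/4670 = 0.9636, hence k = 1/CV² = 1.08.
Then θ = mean/k = 4670/1.08 = 4340.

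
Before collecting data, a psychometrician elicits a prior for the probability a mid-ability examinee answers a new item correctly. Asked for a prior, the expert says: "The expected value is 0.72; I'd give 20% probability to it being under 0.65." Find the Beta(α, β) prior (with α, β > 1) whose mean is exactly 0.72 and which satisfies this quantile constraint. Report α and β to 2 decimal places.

α ≈ 19.98, β ≈ 7.77

With mean 0.72 fixed, write α = 0.72s, β = 0.28s where s = α+β.
Need P(θ < 0.65) = 0.2 under Beta(0.72s, 0.28s). Normal approximation: (q−m)/√(m(1−m)/s) ≈ z_{0.2} = -0.842, so s ≈ 0.72·0.28·(-0.842)²/(0.65−0.72)² = 29.1.
At s = 29.1: P(θ<0.65) ≈ 0.195. Adjusting to match 0.2 gives s ≈ 27.76.
So α = 0.72·27.76 ≈ 19.98, β = 0.28·27.76 ≈ 7.77.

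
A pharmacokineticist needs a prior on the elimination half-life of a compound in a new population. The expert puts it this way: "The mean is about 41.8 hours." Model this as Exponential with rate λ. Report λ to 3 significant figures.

Exponential mean = 1/λ, so λ = 1/41.8 = 0.0239.

λ ≈ 0.0239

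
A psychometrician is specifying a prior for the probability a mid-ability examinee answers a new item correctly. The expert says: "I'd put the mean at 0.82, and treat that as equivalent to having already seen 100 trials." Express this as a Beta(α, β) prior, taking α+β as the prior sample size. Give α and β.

Under the effective-sample-size interpretation, Beta(α, β) has prior mean α/(α+β) and prior sample size α+β.
So α+β = 100 and α/(α+β) = 0.82, giving α = 0.82·100 = 82 and β = 100 − 82 = 18.

α = 82, β = 18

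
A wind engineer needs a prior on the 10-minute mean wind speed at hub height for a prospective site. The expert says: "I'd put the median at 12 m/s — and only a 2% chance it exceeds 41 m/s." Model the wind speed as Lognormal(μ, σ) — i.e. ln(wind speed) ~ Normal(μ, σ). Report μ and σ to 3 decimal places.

μ ≈ 2.485, σ ≈ 0.598

If T ~ Lognormal(μ,σ) then ln T ~ Normal(μ,σ), so the p-quantile of ln T is μ + z_p·σ.
ln(12) = 2.485 and ln(41) = 3.714; z_{0.5} = 0, z_{0.98} = 2.054.
σ = (3.714 − 2.485)/(2.054 − (0)) = 0.598.
μ = 2.485 − (0)·0.598 = 2.485.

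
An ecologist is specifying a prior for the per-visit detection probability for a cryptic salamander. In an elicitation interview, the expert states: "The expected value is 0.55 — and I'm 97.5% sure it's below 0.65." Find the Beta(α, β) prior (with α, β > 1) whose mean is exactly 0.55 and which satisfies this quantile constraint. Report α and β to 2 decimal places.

α ≈ 50.43, β ≈ 41.26

With mean 0.55 fixed, write α = 0.55s, β = 0.45s where s = α+β.
Need P(θ < 0.65) = 0.975 under Beta(0.55s, 0.45s). Normal approximation: (q−m)/√(m(1−m)/s) ≈ z_{0.975} = 1.96, so s ≈ 0.55·0.45·(1.96)²/(0.65−0.55)² = 95.1.
At s = 95.1: P(θ<0.65) ≈ 0.977. Adjusting to match 0.975 gives s ≈ 91.70.
So α = 0.55·91.70 ≈ 50.43, β = 0.45·91.70 ≈ 41.26.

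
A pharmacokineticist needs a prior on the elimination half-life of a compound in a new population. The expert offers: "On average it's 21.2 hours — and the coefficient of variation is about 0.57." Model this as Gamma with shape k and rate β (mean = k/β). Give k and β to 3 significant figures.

For Gamma(k, rate β): mean = k/β, variance = k/β², so CV = 1/√k.
CV = 0.57, hence k = 1/CV² = 3.08.
Then β = k/mean = 3.08/21.2 = 0.145.

k ≈ 3.08, β ≈ 0.145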